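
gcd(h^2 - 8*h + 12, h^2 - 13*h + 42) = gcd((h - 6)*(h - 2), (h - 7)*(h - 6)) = h - 6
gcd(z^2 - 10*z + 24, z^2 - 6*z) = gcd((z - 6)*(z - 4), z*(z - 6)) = z - 6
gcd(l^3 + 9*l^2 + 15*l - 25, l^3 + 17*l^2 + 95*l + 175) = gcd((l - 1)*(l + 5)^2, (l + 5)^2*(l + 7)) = l^2 + 10*l + 25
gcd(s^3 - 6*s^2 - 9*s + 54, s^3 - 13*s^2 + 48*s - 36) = s - 6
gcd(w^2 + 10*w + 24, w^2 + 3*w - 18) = w + 6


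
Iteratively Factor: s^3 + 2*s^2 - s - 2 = (s + 1)*(s^2 + s - 2) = (s + 1)*(s + 2)*(s - 1)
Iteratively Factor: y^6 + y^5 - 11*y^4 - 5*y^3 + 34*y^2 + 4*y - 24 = (y + 3)*(y^5 - 2*y^4 - 5*y^3 + 10*y^2 + 4*y - 8) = (y - 2)*(y + 3)*(y^4 - 5*y^2 + 4) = (y - 2)^2*(y + 3)*(y^3 + 2*y^2 - y - 2) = (y - 2)^2*(y + 2)*(y + 3)*(y^2 - 1) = (y - 2)^2*(y + 1)*(y + 2)*(y + 3)*(y - 1)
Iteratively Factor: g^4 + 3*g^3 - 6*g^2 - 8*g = (g + 1)*(g^3 + 2*g^2 - 8*g) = g*(g + 1)*(g^2 + 2*g - 8) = g*(g + 1)*(g + 4)*(g - 2)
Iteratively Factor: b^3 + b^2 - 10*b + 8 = (b - 2)*(b^2 + 3*b - 4) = (b - 2)*(b + 4)*(b - 1)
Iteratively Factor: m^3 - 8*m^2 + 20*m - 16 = (m - 4)*(m^2 - 4*m + 4) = (m - 4)*(m - 2)*(m - 2)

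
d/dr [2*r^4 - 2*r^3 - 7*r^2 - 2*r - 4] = 8*r^3 - 6*r^2 - 14*r - 2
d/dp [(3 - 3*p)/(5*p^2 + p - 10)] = 3*(-5*p^2 - p + (p - 1)*(10*p + 1) + 10)/(5*p^2 + p - 10)^2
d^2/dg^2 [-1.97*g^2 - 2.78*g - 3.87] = -3.94000000000000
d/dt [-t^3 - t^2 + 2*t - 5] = -3*t^2 - 2*t + 2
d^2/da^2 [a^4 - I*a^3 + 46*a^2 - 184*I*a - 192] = 12*a^2 - 6*I*a + 92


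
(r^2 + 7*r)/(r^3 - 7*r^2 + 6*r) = (r + 7)/(r^2 - 7*r + 6)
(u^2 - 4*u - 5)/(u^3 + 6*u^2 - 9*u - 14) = (u - 5)/(u^2 + 5*u - 14)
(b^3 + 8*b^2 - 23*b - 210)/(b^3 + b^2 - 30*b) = (b + 7)/b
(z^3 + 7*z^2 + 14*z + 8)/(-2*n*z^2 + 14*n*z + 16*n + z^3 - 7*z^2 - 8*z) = (z^2 + 6*z + 8)/(-2*n*z + 16*n + z^2 - 8*z)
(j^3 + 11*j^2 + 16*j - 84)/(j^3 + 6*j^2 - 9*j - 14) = (j + 6)/(j + 1)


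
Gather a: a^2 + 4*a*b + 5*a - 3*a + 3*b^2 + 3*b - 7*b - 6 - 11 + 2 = a^2 + a*(4*b + 2) + 3*b^2 - 4*b - 15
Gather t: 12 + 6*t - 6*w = 6*t - 6*w + 12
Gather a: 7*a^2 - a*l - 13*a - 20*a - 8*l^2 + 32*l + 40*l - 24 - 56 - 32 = 7*a^2 + a*(-l - 33) - 8*l^2 + 72*l - 112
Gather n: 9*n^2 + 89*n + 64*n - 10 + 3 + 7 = 9*n^2 + 153*n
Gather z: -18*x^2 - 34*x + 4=-18*x^2 - 34*x + 4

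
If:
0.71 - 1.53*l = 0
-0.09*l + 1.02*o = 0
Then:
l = 0.46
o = 0.04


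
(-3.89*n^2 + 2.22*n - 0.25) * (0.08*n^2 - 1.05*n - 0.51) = -0.3112*n^4 + 4.2621*n^3 - 0.3671*n^2 - 0.8697*n + 0.1275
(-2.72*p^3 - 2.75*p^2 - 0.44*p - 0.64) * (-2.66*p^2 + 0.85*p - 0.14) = 7.2352*p^5 + 5.003*p^4 - 0.7863*p^3 + 1.7134*p^2 - 0.4824*p + 0.0896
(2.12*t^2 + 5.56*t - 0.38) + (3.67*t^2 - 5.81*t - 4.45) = 5.79*t^2 - 0.25*t - 4.83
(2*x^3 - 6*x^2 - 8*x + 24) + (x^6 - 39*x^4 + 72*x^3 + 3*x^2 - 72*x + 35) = x^6 - 39*x^4 + 74*x^3 - 3*x^2 - 80*x + 59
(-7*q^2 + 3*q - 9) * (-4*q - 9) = 28*q^3 + 51*q^2 + 9*q + 81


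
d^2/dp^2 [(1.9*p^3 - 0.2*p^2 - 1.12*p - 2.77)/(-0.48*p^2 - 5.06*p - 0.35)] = (7.105427357601e-15*p^4 - 97.110704*p^3 - 16.561752*p^2 + 37.841196*p + 136.995184)/(0.110592*p^6 + 3.497472*p^5 + 37.111104*p^4 + 134.654696*p^3 + 27.06018*p^2 + 1.85955*p + 0.042875)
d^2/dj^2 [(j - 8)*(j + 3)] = 2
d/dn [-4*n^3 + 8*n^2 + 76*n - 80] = -12*n^2 + 16*n + 76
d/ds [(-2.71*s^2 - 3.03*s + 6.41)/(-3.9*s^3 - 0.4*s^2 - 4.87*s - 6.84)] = (-10.569*s^4 - 23.634*s^3 + 86.9827*s^2 + 42.2008*s + 51.9419)/(15.21*s^6 + 3.12*s^5 + 38.146*s^4 + 57.248*s^3 + 29.1889*s^2 + 66.6216*s + 46.7856)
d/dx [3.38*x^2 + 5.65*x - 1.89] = 6.76*x + 5.65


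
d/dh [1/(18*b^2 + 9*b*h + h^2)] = (-9*b - 2*h)/(18*b^2 + 9*b*h + h^2)^2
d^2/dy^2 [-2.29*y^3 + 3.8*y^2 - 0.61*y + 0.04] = 7.6 - 13.74*y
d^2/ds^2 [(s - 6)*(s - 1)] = 2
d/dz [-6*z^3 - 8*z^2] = 2*z*(-9*z - 8)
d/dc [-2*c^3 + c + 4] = 1 - 6*c^2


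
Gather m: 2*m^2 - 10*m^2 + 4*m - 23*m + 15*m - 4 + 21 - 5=-8*m^2 - 4*m + 12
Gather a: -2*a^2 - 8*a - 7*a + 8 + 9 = -2*a^2 - 15*a + 17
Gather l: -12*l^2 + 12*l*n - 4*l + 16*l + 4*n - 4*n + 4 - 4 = -12*l^2 + l*(12*n + 12)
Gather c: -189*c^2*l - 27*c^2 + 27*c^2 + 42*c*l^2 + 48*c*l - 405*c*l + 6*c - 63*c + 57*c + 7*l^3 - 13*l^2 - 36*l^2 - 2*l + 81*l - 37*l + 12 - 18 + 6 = -189*c^2*l + c*(42*l^2 - 357*l) + 7*l^3 - 49*l^2 + 42*l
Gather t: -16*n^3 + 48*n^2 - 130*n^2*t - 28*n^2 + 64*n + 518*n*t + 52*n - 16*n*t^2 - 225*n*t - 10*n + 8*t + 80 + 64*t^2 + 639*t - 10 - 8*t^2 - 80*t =-16*n^3 + 20*n^2 + 106*n + t^2*(56 - 16*n) + t*(-130*n^2 + 293*n + 567) + 70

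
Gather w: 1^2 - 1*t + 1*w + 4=-t + w + 5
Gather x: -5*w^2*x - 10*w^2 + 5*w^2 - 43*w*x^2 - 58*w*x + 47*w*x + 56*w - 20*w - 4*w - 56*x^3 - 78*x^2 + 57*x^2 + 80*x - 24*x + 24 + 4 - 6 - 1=-5*w^2 + 32*w - 56*x^3 + x^2*(-43*w - 21) + x*(-5*w^2 - 11*w + 56) + 21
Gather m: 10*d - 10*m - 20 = 10*d - 10*m - 20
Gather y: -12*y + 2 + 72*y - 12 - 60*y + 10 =0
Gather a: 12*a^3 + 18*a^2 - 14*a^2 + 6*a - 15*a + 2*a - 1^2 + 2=12*a^3 + 4*a^2 - 7*a + 1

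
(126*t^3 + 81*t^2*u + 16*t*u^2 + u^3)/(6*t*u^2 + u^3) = 21*t^2/u^2 + 10*t/u + 1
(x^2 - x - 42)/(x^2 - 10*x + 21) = (x + 6)/(x - 3)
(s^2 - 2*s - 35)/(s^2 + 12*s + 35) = (s - 7)/(s + 7)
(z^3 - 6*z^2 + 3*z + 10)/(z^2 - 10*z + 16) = (z^2 - 4*z - 5)/(z - 8)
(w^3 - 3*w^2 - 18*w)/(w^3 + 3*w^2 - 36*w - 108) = w/(w + 6)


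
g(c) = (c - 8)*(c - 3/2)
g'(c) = 2*c - 19/2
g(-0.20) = 13.94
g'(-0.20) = -9.90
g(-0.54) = 17.42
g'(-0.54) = -10.58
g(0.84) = 4.73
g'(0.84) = -7.82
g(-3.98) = 65.65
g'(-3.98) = -17.46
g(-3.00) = 49.50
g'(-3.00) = -15.50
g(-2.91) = 48.11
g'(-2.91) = -15.32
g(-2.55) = 42.73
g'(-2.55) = -14.60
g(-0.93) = 21.70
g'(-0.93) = -11.36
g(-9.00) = 178.50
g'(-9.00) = -27.50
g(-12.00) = 270.00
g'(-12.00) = -33.50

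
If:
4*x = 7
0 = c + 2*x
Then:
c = -7/2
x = 7/4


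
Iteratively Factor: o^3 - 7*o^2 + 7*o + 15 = (o - 3)*(o^2 - 4*o - 5) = (o - 5)*(o - 3)*(o + 1)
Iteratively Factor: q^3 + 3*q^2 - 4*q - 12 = (q - 2)*(q^2 + 5*q + 6) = (q - 2)*(q + 3)*(q + 2)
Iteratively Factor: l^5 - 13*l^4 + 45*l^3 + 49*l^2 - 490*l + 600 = (l - 5)*(l^4 - 8*l^3 + 5*l^2 + 74*l - 120) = (l - 5)^2*(l^3 - 3*l^2 - 10*l + 24) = (l - 5)^2*(l - 2)*(l^2 - l - 12) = (l - 5)^2*(l - 4)*(l - 2)*(l + 3)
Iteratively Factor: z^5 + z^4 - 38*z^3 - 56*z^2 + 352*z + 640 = (z + 4)*(z^4 - 3*z^3 - 26*z^2 + 48*z + 160) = (z + 2)*(z + 4)*(z^3 - 5*z^2 - 16*z + 80) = (z - 4)*(z + 2)*(z + 4)*(z^2 - z - 20) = (z - 4)*(z + 2)*(z + 4)^2*(z - 5)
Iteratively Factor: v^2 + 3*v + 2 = (v + 1)*(v + 2)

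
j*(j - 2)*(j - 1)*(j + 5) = j^4 + 2*j^3 - 13*j^2 + 10*j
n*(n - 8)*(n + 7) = n^3 - n^2 - 56*n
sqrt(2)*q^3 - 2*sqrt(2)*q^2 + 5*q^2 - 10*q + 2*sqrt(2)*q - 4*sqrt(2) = (q - 2)*(q + 2*sqrt(2))*(sqrt(2)*q + 1)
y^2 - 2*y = y*(y - 2)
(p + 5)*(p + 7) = p^2 + 12*p + 35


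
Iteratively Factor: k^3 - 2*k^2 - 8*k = (k)*(k^2 - 2*k - 8) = k*(k + 2)*(k - 4)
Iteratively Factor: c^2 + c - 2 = (c + 2)*(c - 1)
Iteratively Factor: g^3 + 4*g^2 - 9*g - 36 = (g + 3)*(g^2 + g - 12) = (g - 3)*(g + 3)*(g + 4)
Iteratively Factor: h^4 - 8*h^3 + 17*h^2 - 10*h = (h - 5)*(h^3 - 3*h^2 + 2*h) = (h - 5)*(h - 1)*(h^2 - 2*h) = (h - 5)*(h - 2)*(h - 1)*(h)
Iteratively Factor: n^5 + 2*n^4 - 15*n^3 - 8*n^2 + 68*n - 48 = (n + 3)*(n^4 - n^3 - 12*n^2 + 28*n - 16) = (n - 1)*(n + 3)*(n^3 - 12*n + 16) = (n - 1)*(n + 3)*(n + 4)*(n^2 - 4*n + 4) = (n - 2)*(n - 1)*(n + 3)*(n + 4)*(n - 2)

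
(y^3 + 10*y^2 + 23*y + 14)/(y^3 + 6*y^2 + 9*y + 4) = (y^2 + 9*y + 14)/(y^2 + 5*y + 4)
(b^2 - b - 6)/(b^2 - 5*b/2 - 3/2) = 2*(b + 2)/(2*b + 1)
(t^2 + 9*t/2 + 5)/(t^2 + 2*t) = (t + 5/2)/t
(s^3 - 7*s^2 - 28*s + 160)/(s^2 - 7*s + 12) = (s^2 - 3*s - 40)/(s - 3)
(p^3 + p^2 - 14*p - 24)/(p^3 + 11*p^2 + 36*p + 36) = (p - 4)/(p + 6)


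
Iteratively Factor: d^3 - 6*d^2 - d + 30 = (d - 5)*(d^2 - d - 6) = (d - 5)*(d + 2)*(d - 3)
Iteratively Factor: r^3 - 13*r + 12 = (r - 3)*(r^2 + 3*r - 4) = (r - 3)*(r + 4)*(r - 1)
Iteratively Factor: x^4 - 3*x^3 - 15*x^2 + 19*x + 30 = (x - 2)*(x^3 - x^2 - 17*x - 15) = (x - 2)*(x + 1)*(x^2 - 2*x - 15) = (x - 5)*(x - 2)*(x + 1)*(x + 3)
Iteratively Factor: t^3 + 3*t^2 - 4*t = (t + 4)*(t^2 - t) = (t - 1)*(t + 4)*(t)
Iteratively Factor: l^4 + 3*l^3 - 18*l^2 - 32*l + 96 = (l + 4)*(l^3 - l^2 - 14*l + 24) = (l + 4)^2*(l^2 - 5*l + 6) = (l - 2)*(l + 4)^2*(l - 3)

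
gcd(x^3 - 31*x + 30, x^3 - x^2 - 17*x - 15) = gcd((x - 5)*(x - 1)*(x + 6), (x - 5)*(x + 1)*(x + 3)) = x - 5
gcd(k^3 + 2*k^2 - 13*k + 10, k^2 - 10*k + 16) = k - 2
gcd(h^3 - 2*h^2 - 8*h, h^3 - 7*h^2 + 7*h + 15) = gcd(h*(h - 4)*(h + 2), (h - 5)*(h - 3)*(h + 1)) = 1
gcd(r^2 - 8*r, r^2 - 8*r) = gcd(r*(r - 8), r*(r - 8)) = r^2 - 8*r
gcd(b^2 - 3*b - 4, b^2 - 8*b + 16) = b - 4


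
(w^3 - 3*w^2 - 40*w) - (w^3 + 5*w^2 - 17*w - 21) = -8*w^2 - 23*w + 21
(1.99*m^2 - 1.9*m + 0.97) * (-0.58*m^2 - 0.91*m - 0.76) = -1.1542*m^4 - 0.7089*m^3 - 0.346*m^2 + 0.5613*m - 0.7372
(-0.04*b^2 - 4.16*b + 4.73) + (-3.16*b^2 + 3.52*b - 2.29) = -3.2*b^2 - 0.64*b + 2.44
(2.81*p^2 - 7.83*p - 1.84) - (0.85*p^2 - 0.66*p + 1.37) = 1.96*p^2 - 7.17*p - 3.21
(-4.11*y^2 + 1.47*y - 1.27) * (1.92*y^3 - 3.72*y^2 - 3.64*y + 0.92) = -7.8912*y^5 + 18.1116*y^4 + 7.0536*y^3 - 4.4076*y^2 + 5.9752*y - 1.1684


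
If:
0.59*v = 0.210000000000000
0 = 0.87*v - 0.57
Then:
No Solution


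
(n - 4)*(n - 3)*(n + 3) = n^3 - 4*n^2 - 9*n + 36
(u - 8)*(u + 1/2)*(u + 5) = u^3 - 5*u^2/2 - 83*u/2 - 20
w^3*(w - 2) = w^4 - 2*w^3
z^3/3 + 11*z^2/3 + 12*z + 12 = (z/3 + 1)*(z + 2)*(z + 6)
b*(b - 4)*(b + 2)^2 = b^4 - 12*b^2 - 16*b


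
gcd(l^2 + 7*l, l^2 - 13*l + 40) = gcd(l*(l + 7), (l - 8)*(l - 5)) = 1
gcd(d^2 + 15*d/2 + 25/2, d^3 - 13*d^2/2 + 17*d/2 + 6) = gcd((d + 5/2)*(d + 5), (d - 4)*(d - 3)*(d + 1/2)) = 1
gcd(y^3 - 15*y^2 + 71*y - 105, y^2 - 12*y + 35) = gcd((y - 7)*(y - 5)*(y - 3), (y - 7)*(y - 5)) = y^2 - 12*y + 35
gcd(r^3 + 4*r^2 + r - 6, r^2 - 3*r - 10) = r + 2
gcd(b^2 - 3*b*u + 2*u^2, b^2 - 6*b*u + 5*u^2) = -b + u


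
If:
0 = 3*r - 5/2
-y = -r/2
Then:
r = 5/6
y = 5/12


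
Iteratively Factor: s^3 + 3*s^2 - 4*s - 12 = (s - 2)*(s^2 + 5*s + 6) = (s - 2)*(s + 3)*(s + 2)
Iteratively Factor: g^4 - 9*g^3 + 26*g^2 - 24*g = (g - 4)*(g^3 - 5*g^2 + 6*g) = g*(g - 4)*(g^2 - 5*g + 6) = g*(g - 4)*(g - 3)*(g - 2)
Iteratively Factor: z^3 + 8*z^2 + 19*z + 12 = (z + 3)*(z^2 + 5*z + 4) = (z + 1)*(z + 3)*(z + 4)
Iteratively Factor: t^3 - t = (t)*(t^2 - 1) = t*(t - 1)*(t + 1)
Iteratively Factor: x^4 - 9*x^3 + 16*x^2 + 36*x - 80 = (x + 2)*(x^3 - 11*x^2 + 38*x - 40) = (x - 4)*(x + 2)*(x^2 - 7*x + 10) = (x - 4)*(x - 2)*(x + 2)*(x - 5)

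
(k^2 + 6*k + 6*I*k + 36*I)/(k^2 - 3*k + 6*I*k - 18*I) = (k + 6)/(k - 3)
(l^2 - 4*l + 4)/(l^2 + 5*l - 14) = (l - 2)/(l + 7)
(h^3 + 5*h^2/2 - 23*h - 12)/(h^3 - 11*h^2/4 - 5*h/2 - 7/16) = 8*(h^2 + 2*h - 24)/(8*h^2 - 26*h - 7)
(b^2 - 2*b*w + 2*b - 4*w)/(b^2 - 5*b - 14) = (b - 2*w)/(b - 7)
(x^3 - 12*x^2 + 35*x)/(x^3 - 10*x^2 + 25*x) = (x - 7)/(x - 5)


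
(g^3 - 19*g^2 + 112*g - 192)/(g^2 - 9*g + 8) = (g^2 - 11*g + 24)/(g - 1)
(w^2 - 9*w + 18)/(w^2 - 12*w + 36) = (w - 3)/(w - 6)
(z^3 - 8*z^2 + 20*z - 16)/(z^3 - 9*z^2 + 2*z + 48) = (z^3 - 8*z^2 + 20*z - 16)/(z^3 - 9*z^2 + 2*z + 48)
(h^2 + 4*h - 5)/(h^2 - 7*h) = (h^2 + 4*h - 5)/(h*(h - 7))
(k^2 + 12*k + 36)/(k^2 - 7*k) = (k^2 + 12*k + 36)/(k*(k - 7))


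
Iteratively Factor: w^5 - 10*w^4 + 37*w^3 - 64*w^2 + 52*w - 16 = (w - 1)*(w^4 - 9*w^3 + 28*w^2 - 36*w + 16) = (w - 4)*(w - 1)*(w^3 - 5*w^2 + 8*w - 4) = (w - 4)*(w - 1)^2*(w^2 - 4*w + 4) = (w - 4)*(w - 2)*(w - 1)^2*(w - 2)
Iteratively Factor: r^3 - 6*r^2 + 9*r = (r - 3)*(r^2 - 3*r) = (r - 3)^2*(r)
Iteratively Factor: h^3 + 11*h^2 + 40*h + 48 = (h + 3)*(h^2 + 8*h + 16) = (h + 3)*(h + 4)*(h + 4)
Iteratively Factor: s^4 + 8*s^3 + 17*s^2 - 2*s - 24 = (s + 2)*(s^3 + 6*s^2 + 5*s - 12) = (s + 2)*(s + 4)*(s^2 + 2*s - 3) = (s + 2)*(s + 3)*(s + 4)*(s - 1)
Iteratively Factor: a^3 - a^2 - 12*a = (a + 3)*(a^2 - 4*a) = a*(a + 3)*(a - 4)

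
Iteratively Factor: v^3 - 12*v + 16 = (v + 4)*(v^2 - 4*v + 4) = (v - 2)*(v + 4)*(v - 2)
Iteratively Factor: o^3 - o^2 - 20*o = (o - 5)*(o^2 + 4*o) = (o - 5)*(o + 4)*(o)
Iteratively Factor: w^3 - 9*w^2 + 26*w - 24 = (w - 3)*(w^2 - 6*w + 8) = (w - 3)*(w - 2)*(w - 4)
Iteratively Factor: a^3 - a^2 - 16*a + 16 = (a + 4)*(a^2 - 5*a + 4) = (a - 1)*(a + 4)*(a - 4)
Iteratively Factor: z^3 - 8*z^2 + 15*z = (z)*(z^2 - 8*z + 15) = z*(z - 3)*(z - 5)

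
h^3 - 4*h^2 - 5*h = h*(h - 5)*(h + 1)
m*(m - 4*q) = m^2 - 4*m*q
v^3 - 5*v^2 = v^2*(v - 5)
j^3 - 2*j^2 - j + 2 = (j - 2)*(j - 1)*(j + 1)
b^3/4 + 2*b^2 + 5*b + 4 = (b/4 + 1/2)*(b + 2)*(b + 4)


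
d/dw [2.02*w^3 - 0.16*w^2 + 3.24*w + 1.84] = 6.06*w^2 - 0.32*w + 3.24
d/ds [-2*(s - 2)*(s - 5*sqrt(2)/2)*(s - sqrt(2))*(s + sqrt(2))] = -8*s^3 + 12*s^2 + 15*sqrt(2)*s^2 - 20*sqrt(2)*s + 8*s - 10*sqrt(2) - 8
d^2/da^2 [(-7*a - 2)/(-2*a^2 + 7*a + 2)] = 2*(3*(15 - 14*a)*(-2*a^2 + 7*a + 2) - (4*a - 7)^2*(7*a + 2))/(-2*a^2 + 7*a + 2)^3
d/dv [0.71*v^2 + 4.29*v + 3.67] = 1.42*v + 4.29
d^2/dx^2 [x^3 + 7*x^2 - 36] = 6*x + 14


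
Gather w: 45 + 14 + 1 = 60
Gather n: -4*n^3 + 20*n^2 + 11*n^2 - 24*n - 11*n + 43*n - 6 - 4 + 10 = -4*n^3 + 31*n^2 + 8*n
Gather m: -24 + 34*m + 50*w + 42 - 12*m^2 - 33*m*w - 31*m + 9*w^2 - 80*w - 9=-12*m^2 + m*(3 - 33*w) + 9*w^2 - 30*w + 9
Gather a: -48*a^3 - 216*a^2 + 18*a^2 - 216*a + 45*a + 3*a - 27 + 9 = -48*a^3 - 198*a^2 - 168*a - 18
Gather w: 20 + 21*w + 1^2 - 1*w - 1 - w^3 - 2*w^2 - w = -w^3 - 2*w^2 + 19*w + 20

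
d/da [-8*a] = -8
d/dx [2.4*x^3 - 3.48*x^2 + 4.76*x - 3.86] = 7.2*x^2 - 6.96*x + 4.76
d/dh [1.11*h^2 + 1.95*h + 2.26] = 2.22*h + 1.95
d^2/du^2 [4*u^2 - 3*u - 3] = 8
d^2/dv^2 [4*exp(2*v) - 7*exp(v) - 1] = (16*exp(v) - 7)*exp(v)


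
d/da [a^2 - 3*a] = 2*a - 3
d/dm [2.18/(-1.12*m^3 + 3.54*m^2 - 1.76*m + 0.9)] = (7.3248*m^2 - 15.4344*m + 3.8368)/(1.12*m^3 - 3.54*m^2 + 1.76*m - 0.9)^2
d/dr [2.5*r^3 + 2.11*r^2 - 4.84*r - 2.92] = 7.5*r^2 + 4.22*r - 4.84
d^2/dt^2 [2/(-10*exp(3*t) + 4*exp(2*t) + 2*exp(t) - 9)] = 4*(-4*(-15*exp(2*t) + 4*exp(t) + 1)^2*exp(t) + (45*exp(2*t) - 8*exp(t) - 1)*(10*exp(3*t) - 4*exp(2*t) - 2*exp(t) + 9))*exp(t)/(10*exp(3*t) - 4*exp(2*t) - 2*exp(t) + 9)^3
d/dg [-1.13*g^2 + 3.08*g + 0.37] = 3.08 - 2.26*g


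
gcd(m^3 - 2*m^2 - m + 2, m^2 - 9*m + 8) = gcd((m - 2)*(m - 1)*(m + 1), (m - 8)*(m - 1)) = m - 1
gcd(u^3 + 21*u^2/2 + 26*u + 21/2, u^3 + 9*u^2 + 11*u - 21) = u^2 + 10*u + 21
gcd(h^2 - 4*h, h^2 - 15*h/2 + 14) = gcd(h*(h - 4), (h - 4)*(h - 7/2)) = h - 4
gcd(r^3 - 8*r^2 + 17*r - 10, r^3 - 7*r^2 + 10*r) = r^2 - 7*r + 10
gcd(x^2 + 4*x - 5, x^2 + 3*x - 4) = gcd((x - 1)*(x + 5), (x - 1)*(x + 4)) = x - 1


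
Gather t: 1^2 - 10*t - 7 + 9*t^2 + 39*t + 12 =9*t^2 + 29*t + 6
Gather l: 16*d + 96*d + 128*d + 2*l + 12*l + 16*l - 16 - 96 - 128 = 240*d + 30*l - 240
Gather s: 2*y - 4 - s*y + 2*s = s*(2 - y) + 2*y - 4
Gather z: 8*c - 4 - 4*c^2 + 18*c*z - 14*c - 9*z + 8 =-4*c^2 - 6*c + z*(18*c - 9) + 4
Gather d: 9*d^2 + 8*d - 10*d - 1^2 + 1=9*d^2 - 2*d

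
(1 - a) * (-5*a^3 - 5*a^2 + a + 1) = 5*a^4 - 6*a^2 + 1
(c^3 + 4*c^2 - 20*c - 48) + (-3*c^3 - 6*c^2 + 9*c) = -2*c^3 - 2*c^2 - 11*c - 48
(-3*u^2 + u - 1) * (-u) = 3*u^3 - u^2 + u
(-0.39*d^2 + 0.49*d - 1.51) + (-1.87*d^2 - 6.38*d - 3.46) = -2.26*d^2 - 5.89*d - 4.97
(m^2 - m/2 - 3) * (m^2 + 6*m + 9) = m^4 + 11*m^3/2 + 3*m^2 - 45*m/2 - 27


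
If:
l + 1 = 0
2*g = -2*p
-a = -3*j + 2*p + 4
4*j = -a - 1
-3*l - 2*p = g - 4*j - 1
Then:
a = 43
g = 40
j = -11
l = -1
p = -40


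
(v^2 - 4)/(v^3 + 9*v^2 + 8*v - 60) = (v + 2)/(v^2 + 11*v + 30)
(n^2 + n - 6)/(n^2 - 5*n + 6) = (n + 3)/(n - 3)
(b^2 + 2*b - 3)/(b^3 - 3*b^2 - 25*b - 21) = (b - 1)/(b^2 - 6*b - 7)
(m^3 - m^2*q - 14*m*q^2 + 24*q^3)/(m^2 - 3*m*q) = m + 2*q - 8*q^2/m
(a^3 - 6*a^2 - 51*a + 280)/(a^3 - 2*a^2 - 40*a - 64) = (a^2 + 2*a - 35)/(a^2 + 6*a + 8)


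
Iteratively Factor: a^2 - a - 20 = (a - 5)*(a + 4)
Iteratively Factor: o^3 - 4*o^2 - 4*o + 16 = (o - 4)*(o^2 - 4) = (o - 4)*(o - 2)*(o + 2)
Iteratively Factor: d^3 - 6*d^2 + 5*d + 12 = (d - 3)*(d^2 - 3*d - 4) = (d - 4)*(d - 3)*(d + 1)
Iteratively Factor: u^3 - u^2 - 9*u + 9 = (u + 3)*(u^2 - 4*u + 3) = (u - 3)*(u + 3)*(u - 1)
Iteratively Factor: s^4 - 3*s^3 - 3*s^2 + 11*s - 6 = (s - 3)*(s^3 - 3*s + 2) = (s - 3)*(s - 1)*(s^2 + s - 2) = (s - 3)*(s - 1)*(s + 2)*(s - 1)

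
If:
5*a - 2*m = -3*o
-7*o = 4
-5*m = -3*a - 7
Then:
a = 158/133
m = 281/133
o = -4/7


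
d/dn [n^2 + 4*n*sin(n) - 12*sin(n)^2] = 4*n*cos(n) + 2*n + 4*sin(n) - 12*sin(2*n)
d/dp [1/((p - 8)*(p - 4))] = 2*(6 - p)/(p^4 - 24*p^3 + 208*p^2 - 768*p + 1024)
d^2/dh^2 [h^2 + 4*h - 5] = 2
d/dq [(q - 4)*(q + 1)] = 2*q - 3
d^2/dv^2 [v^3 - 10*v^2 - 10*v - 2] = 6*v - 20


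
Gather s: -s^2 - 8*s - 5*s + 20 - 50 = -s^2 - 13*s - 30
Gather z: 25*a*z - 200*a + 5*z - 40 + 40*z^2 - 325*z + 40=-200*a + 40*z^2 + z*(25*a - 320)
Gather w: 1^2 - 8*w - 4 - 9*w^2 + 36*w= -9*w^2 + 28*w - 3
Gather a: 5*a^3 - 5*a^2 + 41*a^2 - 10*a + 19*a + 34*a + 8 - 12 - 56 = 5*a^3 + 36*a^2 + 43*a - 60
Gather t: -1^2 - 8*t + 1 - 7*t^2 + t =-7*t^2 - 7*t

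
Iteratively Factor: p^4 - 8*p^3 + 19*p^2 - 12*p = (p - 3)*(p^3 - 5*p^2 + 4*p) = (p - 3)*(p - 1)*(p^2 - 4*p) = (p - 4)*(p - 3)*(p - 1)*(p)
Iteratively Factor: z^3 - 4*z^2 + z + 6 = (z - 2)*(z^2 - 2*z - 3) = (z - 2)*(z + 1)*(z - 3)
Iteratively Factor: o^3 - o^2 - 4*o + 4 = (o - 1)*(o^2 - 4) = (o - 2)*(o - 1)*(o + 2)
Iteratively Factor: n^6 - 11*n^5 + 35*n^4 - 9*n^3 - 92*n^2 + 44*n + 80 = (n - 2)*(n^5 - 9*n^4 + 17*n^3 + 25*n^2 - 42*n - 40) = (n - 4)*(n - 2)*(n^4 - 5*n^3 - 3*n^2 + 13*n + 10) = (n - 5)*(n - 4)*(n - 2)*(n^3 - 3*n - 2) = (n - 5)*(n - 4)*(n - 2)*(n + 1)*(n^2 - n - 2) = (n - 5)*(n - 4)*(n - 2)*(n + 1)^2*(n - 2)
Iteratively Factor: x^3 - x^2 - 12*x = (x)*(x^2 - x - 12) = x*(x + 3)*(x - 4)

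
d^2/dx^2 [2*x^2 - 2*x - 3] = 4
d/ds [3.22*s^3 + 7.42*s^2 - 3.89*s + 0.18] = 9.66*s^2 + 14.84*s - 3.89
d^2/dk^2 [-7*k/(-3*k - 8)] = -336/(3*k + 8)^3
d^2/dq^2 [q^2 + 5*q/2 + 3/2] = 2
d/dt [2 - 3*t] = -3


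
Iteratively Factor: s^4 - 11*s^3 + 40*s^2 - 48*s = (s - 4)*(s^3 - 7*s^2 + 12*s) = s*(s - 4)*(s^2 - 7*s + 12) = s*(s - 4)^2*(s - 3)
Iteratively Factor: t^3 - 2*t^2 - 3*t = (t)*(t^2 - 2*t - 3) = t*(t - 3)*(t + 1)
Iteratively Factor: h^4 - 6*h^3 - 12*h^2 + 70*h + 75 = (h - 5)*(h^3 - h^2 - 17*h - 15) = (h - 5)*(h + 3)*(h^2 - 4*h - 5) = (h - 5)*(h + 1)*(h + 3)*(h - 5)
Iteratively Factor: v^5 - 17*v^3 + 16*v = (v - 4)*(v^4 + 4*v^3 - v^2 - 4*v) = (v - 4)*(v + 4)*(v^3 - v) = v*(v - 4)*(v + 4)*(v^2 - 1) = v*(v - 4)*(v - 1)*(v + 4)*(v + 1)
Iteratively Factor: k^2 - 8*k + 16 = (k - 4)*(k - 4)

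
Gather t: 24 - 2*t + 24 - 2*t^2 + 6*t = -2*t^2 + 4*t + 48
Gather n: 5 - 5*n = 5 - 5*n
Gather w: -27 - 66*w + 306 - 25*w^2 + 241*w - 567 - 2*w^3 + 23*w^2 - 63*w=-2*w^3 - 2*w^2 + 112*w - 288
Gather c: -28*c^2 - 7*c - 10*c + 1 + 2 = -28*c^2 - 17*c + 3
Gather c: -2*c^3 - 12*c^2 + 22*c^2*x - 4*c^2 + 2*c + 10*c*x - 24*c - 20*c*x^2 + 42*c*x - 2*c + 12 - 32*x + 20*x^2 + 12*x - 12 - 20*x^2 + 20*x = -2*c^3 + c^2*(22*x - 16) + c*(-20*x^2 + 52*x - 24)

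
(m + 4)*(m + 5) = m^2 + 9*m + 20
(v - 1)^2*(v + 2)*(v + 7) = v^4 + 7*v^3 - 3*v^2 - 19*v + 14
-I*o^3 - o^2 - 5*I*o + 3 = (o - 3*I)*(o + I)*(-I*o + 1)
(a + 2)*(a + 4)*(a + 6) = a^3 + 12*a^2 + 44*a + 48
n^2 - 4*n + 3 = (n - 3)*(n - 1)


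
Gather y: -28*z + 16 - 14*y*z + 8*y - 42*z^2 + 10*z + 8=y*(8 - 14*z) - 42*z^2 - 18*z + 24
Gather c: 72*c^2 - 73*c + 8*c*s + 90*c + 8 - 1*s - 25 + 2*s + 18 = 72*c^2 + c*(8*s + 17) + s + 1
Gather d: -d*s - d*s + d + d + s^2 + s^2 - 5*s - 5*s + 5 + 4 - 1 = d*(2 - 2*s) + 2*s^2 - 10*s + 8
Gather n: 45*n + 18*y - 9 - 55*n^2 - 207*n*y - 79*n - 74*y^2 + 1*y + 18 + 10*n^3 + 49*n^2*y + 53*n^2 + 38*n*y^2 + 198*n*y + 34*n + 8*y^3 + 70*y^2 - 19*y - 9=10*n^3 + n^2*(49*y - 2) + n*(38*y^2 - 9*y) + 8*y^3 - 4*y^2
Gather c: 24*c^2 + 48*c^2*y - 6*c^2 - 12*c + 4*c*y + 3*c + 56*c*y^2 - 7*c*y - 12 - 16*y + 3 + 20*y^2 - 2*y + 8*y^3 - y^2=c^2*(48*y + 18) + c*(56*y^2 - 3*y - 9) + 8*y^3 + 19*y^2 - 18*y - 9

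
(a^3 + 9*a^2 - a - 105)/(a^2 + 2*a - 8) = (a^3 + 9*a^2 - a - 105)/(a^2 + 2*a - 8)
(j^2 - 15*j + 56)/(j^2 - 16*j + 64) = (j - 7)/(j - 8)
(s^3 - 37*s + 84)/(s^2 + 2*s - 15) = (s^2 + 3*s - 28)/(s + 5)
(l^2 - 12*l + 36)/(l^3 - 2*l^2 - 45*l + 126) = (l - 6)/(l^2 + 4*l - 21)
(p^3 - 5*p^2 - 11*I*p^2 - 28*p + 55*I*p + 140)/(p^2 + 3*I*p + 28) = (p^2 - p*(5 + 7*I) + 35*I)/(p + 7*I)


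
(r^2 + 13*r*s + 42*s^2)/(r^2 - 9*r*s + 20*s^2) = (r^2 + 13*r*s + 42*s^2)/(r^2 - 9*r*s + 20*s^2)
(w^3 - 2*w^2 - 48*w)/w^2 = w - 2 - 48/w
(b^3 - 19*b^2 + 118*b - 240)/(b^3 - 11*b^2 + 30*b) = (b - 8)/b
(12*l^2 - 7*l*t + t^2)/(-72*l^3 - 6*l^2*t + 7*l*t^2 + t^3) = (-4*l + t)/(24*l^2 + 10*l*t + t^2)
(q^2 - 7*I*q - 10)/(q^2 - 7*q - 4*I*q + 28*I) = (q^2 - 7*I*q - 10)/(q^2 - 7*q - 4*I*q + 28*I)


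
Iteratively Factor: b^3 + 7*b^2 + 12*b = (b + 3)*(b^2 + 4*b) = b*(b + 3)*(b + 4)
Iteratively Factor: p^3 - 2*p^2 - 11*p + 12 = (p + 3)*(p^2 - 5*p + 4) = (p - 4)*(p + 3)*(p - 1)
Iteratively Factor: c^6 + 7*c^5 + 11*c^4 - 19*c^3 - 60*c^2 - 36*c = (c + 3)*(c^5 + 4*c^4 - c^3 - 16*c^2 - 12*c) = (c + 2)*(c + 3)*(c^4 + 2*c^3 - 5*c^2 - 6*c) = c*(c + 2)*(c + 3)*(c^3 + 2*c^2 - 5*c - 6) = c*(c - 2)*(c + 2)*(c + 3)*(c^2 + 4*c + 3) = c*(c - 2)*(c + 2)*(c + 3)^2*(c + 1)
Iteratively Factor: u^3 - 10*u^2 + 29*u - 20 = (u - 4)*(u^2 - 6*u + 5) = (u - 5)*(u - 4)*(u - 1)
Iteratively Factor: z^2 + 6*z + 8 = (z + 4)*(z + 2)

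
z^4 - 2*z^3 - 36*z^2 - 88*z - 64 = (z - 8)*(z + 2)^3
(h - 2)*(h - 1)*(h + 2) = h^3 - h^2 - 4*h + 4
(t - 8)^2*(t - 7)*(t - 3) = t^4 - 26*t^3 + 245*t^2 - 976*t + 1344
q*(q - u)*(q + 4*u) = q^3 + 3*q^2*u - 4*q*u^2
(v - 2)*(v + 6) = v^2 + 4*v - 12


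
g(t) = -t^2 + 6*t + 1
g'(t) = 6 - 2*t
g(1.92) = 8.83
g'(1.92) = 2.16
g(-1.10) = -6.81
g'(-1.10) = 8.20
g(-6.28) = -76.12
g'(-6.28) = 18.56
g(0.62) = 4.34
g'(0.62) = 4.76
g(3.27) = 9.93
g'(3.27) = -0.54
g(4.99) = 6.04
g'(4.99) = -3.98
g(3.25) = 9.94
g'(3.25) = -0.50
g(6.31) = -0.96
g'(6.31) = -6.62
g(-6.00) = -71.00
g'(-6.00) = 18.00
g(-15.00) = -314.00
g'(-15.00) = 36.00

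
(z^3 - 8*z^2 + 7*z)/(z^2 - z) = z - 7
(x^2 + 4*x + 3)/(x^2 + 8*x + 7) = (x + 3)/(x + 7)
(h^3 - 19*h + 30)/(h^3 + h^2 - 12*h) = (h^2 + 3*h - 10)/(h*(h + 4))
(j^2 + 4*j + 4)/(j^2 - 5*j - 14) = (j + 2)/(j - 7)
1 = 1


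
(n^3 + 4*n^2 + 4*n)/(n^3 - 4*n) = (n + 2)/(n - 2)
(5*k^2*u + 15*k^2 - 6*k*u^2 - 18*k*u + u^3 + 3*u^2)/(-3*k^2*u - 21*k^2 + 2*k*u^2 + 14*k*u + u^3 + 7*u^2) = (-5*k*u - 15*k + u^2 + 3*u)/(3*k*u + 21*k + u^2 + 7*u)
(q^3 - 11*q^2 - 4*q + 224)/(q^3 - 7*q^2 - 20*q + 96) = (q - 7)/(q - 3)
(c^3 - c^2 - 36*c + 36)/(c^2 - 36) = c - 1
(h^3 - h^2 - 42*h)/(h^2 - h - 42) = h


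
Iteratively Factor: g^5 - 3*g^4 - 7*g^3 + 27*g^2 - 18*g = (g)*(g^4 - 3*g^3 - 7*g^2 + 27*g - 18) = g*(g - 1)*(g^3 - 2*g^2 - 9*g + 18) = g*(g - 3)*(g - 1)*(g^2 + g - 6) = g*(g - 3)*(g - 1)*(g + 3)*(g - 2)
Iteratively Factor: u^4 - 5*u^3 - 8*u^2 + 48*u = (u - 4)*(u^3 - u^2 - 12*u) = (u - 4)^2*(u^2 + 3*u) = u*(u - 4)^2*(u + 3)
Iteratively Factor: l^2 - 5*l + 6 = (l - 3)*(l - 2)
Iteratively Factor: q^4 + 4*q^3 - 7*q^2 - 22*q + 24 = (q - 2)*(q^3 + 6*q^2 + 5*q - 12) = (q - 2)*(q + 4)*(q^2 + 2*q - 3) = (q - 2)*(q - 1)*(q + 4)*(q + 3)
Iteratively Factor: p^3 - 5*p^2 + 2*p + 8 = (p - 2)*(p^2 - 3*p - 4) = (p - 2)*(p + 1)*(p - 4)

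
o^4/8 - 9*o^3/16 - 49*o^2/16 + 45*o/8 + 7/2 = (o/4 + 1)*(o/2 + 1/4)*(o - 7)*(o - 2)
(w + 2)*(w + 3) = w^2 + 5*w + 6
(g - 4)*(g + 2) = g^2 - 2*g - 8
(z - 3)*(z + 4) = z^2 + z - 12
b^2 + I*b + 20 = (b - 4*I)*(b + 5*I)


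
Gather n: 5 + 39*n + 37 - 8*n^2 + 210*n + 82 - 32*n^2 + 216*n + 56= -40*n^2 + 465*n + 180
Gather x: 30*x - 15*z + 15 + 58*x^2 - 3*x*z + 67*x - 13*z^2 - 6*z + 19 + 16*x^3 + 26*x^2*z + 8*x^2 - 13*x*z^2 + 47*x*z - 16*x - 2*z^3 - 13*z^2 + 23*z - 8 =16*x^3 + x^2*(26*z + 66) + x*(-13*z^2 + 44*z + 81) - 2*z^3 - 26*z^2 + 2*z + 26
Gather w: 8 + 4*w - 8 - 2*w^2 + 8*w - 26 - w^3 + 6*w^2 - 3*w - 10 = -w^3 + 4*w^2 + 9*w - 36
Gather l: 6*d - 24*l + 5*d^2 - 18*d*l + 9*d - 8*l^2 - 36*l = 5*d^2 + 15*d - 8*l^2 + l*(-18*d - 60)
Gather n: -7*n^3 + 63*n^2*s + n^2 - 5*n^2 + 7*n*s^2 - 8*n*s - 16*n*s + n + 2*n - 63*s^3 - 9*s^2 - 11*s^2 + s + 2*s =-7*n^3 + n^2*(63*s - 4) + n*(7*s^2 - 24*s + 3) - 63*s^3 - 20*s^2 + 3*s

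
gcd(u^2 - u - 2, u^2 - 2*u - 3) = u + 1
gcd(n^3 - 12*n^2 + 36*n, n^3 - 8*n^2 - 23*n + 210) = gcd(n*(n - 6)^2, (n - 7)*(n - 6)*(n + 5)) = n - 6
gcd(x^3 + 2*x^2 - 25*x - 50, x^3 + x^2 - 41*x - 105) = x + 5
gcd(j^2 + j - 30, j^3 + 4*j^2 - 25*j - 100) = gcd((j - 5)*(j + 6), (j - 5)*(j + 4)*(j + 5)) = j - 5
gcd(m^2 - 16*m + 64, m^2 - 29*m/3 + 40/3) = m - 8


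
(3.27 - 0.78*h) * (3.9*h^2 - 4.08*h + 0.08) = -3.042*h^3 + 15.9354*h^2 - 13.404*h + 0.2616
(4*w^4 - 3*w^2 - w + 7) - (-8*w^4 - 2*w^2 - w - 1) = 12*w^4 - w^2 + 8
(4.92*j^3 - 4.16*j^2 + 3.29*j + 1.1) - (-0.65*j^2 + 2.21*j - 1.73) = 4.92*j^3 - 3.51*j^2 + 1.08*j + 2.83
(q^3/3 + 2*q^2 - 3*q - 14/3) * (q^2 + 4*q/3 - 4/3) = q^5/3 + 22*q^4/9 - 7*q^3/9 - 34*q^2/3 - 20*q/9 + 56/9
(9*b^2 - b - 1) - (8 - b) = 9*b^2 - 9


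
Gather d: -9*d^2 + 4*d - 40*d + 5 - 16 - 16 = -9*d^2 - 36*d - 27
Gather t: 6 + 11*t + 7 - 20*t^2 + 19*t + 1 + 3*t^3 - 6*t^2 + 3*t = 3*t^3 - 26*t^2 + 33*t + 14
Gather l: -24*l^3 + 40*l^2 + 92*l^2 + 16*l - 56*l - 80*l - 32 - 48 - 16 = -24*l^3 + 132*l^2 - 120*l - 96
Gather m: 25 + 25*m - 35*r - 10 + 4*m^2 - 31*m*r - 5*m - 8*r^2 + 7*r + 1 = 4*m^2 + m*(20 - 31*r) - 8*r^2 - 28*r + 16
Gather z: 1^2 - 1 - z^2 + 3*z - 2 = -z^2 + 3*z - 2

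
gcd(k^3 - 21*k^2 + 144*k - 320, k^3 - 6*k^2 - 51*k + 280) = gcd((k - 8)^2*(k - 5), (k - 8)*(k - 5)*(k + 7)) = k^2 - 13*k + 40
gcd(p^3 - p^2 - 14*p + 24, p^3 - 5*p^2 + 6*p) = p^2 - 5*p + 6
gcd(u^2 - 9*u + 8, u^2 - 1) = u - 1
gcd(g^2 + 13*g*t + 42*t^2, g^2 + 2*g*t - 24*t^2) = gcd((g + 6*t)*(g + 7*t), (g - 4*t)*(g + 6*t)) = g + 6*t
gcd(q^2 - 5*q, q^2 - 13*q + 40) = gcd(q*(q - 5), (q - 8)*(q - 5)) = q - 5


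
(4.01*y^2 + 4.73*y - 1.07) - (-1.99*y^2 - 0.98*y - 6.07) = 6.0*y^2 + 5.71*y + 5.0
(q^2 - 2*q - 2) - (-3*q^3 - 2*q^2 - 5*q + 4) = 3*q^3 + 3*q^2 + 3*q - 6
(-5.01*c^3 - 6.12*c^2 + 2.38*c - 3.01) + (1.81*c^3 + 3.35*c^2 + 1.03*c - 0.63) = -3.2*c^3 - 2.77*c^2 + 3.41*c - 3.64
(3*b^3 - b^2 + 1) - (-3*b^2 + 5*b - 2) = 3*b^3 + 2*b^2 - 5*b + 3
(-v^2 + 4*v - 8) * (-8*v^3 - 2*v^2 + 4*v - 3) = 8*v^5 - 30*v^4 + 52*v^3 + 35*v^2 - 44*v + 24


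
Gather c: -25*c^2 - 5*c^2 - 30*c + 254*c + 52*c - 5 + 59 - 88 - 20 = -30*c^2 + 276*c - 54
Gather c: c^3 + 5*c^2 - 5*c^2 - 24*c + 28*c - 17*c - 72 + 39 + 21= c^3 - 13*c - 12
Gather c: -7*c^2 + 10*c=-7*c^2 + 10*c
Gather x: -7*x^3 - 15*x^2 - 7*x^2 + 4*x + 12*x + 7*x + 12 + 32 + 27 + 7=-7*x^3 - 22*x^2 + 23*x + 78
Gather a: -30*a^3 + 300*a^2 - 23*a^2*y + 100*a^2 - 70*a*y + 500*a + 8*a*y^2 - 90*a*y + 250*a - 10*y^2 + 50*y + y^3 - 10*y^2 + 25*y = -30*a^3 + a^2*(400 - 23*y) + a*(8*y^2 - 160*y + 750) + y^3 - 20*y^2 + 75*y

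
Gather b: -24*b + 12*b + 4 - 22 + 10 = -12*b - 8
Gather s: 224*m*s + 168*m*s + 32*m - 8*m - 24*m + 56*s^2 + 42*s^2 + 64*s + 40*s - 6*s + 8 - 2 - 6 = 98*s^2 + s*(392*m + 98)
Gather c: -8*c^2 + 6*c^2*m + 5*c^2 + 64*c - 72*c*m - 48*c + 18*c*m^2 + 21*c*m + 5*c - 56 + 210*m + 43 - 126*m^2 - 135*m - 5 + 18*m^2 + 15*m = c^2*(6*m - 3) + c*(18*m^2 - 51*m + 21) - 108*m^2 + 90*m - 18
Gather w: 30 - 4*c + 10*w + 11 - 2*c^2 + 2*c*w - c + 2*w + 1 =-2*c^2 - 5*c + w*(2*c + 12) + 42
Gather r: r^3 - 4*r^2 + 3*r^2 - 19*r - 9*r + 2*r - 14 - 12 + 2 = r^3 - r^2 - 26*r - 24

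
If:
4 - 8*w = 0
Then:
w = 1/2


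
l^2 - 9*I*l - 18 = (l - 6*I)*(l - 3*I)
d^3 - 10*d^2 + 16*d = d*(d - 8)*(d - 2)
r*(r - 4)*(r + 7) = r^3 + 3*r^2 - 28*r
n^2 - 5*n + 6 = (n - 3)*(n - 2)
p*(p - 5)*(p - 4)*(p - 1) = p^4 - 10*p^3 + 29*p^2 - 20*p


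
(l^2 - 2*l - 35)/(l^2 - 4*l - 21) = (l + 5)/(l + 3)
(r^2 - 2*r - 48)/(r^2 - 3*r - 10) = (-r^2 + 2*r + 48)/(-r^2 + 3*r + 10)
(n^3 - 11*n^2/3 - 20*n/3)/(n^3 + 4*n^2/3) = (n - 5)/n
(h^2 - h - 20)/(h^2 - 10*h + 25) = (h + 4)/(h - 5)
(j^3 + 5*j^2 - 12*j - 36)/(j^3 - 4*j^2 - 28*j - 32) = (j^2 + 3*j - 18)/(j^2 - 6*j - 16)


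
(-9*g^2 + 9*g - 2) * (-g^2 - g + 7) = 9*g^4 - 70*g^2 + 65*g - 14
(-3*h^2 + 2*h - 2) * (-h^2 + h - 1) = 3*h^4 - 5*h^3 + 7*h^2 - 4*h + 2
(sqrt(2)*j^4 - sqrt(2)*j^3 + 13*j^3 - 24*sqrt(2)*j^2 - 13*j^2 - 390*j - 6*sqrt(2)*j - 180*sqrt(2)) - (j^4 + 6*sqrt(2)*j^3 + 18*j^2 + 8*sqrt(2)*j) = -j^4 + sqrt(2)*j^4 - 7*sqrt(2)*j^3 + 13*j^3 - 24*sqrt(2)*j^2 - 31*j^2 - 390*j - 14*sqrt(2)*j - 180*sqrt(2)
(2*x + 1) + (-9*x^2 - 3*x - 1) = -9*x^2 - x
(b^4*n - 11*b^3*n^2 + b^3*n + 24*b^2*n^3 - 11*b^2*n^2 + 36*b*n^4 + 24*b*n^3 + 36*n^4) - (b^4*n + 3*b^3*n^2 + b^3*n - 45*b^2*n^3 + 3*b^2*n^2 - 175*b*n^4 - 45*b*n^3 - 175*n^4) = -14*b^3*n^2 + 69*b^2*n^3 - 14*b^2*n^2 + 211*b*n^4 + 69*b*n^3 + 211*n^4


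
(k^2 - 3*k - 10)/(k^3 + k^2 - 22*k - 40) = 1/(k + 4)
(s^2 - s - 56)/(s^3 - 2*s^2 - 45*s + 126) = (s - 8)/(s^2 - 9*s + 18)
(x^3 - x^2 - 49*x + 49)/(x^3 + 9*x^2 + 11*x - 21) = (x - 7)/(x + 3)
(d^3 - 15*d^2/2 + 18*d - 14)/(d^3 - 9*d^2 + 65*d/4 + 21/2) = 2*(d^2 - 4*d + 4)/(2*d^2 - 11*d - 6)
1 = 1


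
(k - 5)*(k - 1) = k^2 - 6*k + 5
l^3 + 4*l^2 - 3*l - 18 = (l - 2)*(l + 3)^2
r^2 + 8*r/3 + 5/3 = (r + 1)*(r + 5/3)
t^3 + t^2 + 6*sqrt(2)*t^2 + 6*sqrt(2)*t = t*(t + 1)*(t + 6*sqrt(2))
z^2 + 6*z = z*(z + 6)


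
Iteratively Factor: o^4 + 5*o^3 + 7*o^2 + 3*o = (o + 3)*(o^3 + 2*o^2 + o) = (o + 1)*(o + 3)*(o^2 + o) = o*(o + 1)*(o + 3)*(o + 1)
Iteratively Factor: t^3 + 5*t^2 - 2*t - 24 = (t + 4)*(t^2 + t - 6) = (t + 3)*(t + 4)*(t - 2)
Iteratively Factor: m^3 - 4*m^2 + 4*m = (m)*(m^2 - 4*m + 4) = m*(m - 2)*(m - 2)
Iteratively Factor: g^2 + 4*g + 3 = (g + 3)*(g + 1)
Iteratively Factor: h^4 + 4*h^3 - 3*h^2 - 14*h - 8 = (h + 1)*(h^3 + 3*h^2 - 6*h - 8) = (h + 1)*(h + 4)*(h^2 - h - 2) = (h + 1)^2*(h + 4)*(h - 2)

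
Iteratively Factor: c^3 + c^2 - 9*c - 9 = (c + 3)*(c^2 - 2*c - 3) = (c + 1)*(c + 3)*(c - 3)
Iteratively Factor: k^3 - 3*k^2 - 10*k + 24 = (k + 3)*(k^2 - 6*k + 8) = (k - 2)*(k + 3)*(k - 4)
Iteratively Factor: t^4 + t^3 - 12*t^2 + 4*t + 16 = (t - 2)*(t^3 + 3*t^2 - 6*t - 8) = (t - 2)*(t + 4)*(t^2 - t - 2) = (t - 2)^2*(t + 4)*(t + 1)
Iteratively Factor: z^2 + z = (z + 1)*(z)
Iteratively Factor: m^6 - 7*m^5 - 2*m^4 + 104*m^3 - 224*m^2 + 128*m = (m - 2)*(m^5 - 5*m^4 - 12*m^3 + 80*m^2 - 64*m) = (m - 2)*(m - 1)*(m^4 - 4*m^3 - 16*m^2 + 64*m) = (m - 4)*(m - 2)*(m - 1)*(m^3 - 16*m) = (m - 4)^2*(m - 2)*(m - 1)*(m^2 + 4*m) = (m - 4)^2*(m - 2)*(m - 1)*(m + 4)*(m)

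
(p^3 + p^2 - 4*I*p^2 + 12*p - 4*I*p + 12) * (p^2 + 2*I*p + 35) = p^5 + p^4 - 2*I*p^4 + 55*p^3 - 2*I*p^3 + 55*p^2 - 116*I*p^2 + 420*p - 116*I*p + 420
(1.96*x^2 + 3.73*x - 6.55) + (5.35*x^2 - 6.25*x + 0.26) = 7.31*x^2 - 2.52*x - 6.29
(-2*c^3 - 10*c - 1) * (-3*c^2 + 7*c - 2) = 6*c^5 - 14*c^4 + 34*c^3 - 67*c^2 + 13*c + 2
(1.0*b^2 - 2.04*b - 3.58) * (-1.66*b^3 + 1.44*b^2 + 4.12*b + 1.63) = -1.66*b^5 + 4.8264*b^4 + 7.1252*b^3 - 11.93*b^2 - 18.0748*b - 5.8354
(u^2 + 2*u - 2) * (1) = u^2 + 2*u - 2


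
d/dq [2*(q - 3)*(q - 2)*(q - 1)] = 6*q^2 - 24*q + 22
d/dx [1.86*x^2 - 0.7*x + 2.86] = 3.72*x - 0.7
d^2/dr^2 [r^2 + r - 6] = 2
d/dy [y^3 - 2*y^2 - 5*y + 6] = 3*y^2 - 4*y - 5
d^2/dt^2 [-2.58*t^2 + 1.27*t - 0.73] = -5.16000000000000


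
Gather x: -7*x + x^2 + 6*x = x^2 - x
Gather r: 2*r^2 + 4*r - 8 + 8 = 2*r^2 + 4*r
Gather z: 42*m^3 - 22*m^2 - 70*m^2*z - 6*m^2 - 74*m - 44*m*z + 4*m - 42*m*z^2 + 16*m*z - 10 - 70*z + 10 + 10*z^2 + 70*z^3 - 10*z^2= 42*m^3 - 28*m^2 - 42*m*z^2 - 70*m + 70*z^3 + z*(-70*m^2 - 28*m - 70)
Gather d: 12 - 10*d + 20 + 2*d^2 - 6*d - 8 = 2*d^2 - 16*d + 24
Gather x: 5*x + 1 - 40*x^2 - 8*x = -40*x^2 - 3*x + 1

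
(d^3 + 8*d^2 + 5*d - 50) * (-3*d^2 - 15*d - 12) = -3*d^5 - 39*d^4 - 147*d^3 - 21*d^2 + 690*d + 600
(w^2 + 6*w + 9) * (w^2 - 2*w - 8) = w^4 + 4*w^3 - 11*w^2 - 66*w - 72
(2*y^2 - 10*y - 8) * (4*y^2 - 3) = 8*y^4 - 40*y^3 - 38*y^2 + 30*y + 24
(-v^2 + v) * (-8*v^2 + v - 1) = 8*v^4 - 9*v^3 + 2*v^2 - v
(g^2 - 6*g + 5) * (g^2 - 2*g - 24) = g^4 - 8*g^3 - 7*g^2 + 134*g - 120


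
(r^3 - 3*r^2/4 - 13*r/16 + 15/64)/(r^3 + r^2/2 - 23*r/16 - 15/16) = (r - 1/4)/(r + 1)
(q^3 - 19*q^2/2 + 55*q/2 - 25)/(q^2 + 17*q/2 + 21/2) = (2*q^3 - 19*q^2 + 55*q - 50)/(2*q^2 + 17*q + 21)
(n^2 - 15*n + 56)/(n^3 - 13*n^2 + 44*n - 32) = (n - 7)/(n^2 - 5*n + 4)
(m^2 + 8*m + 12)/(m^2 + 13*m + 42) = (m + 2)/(m + 7)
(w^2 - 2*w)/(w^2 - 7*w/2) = 2*(w - 2)/(2*w - 7)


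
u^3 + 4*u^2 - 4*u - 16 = (u - 2)*(u + 2)*(u + 4)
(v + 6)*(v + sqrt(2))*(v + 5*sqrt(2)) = v^3 + 6*v^2 + 6*sqrt(2)*v^2 + 10*v + 36*sqrt(2)*v + 60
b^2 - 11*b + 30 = (b - 6)*(b - 5)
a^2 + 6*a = a*(a + 6)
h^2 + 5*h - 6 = (h - 1)*(h + 6)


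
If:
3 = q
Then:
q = 3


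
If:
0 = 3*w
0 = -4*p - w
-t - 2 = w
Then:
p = 0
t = -2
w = 0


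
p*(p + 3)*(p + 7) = p^3 + 10*p^2 + 21*p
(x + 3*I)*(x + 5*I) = x^2 + 8*I*x - 15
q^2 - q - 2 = (q - 2)*(q + 1)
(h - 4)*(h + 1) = h^2 - 3*h - 4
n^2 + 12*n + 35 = (n + 5)*(n + 7)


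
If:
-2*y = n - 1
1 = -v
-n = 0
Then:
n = 0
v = -1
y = 1/2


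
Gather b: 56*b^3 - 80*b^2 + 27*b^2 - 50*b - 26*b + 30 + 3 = 56*b^3 - 53*b^2 - 76*b + 33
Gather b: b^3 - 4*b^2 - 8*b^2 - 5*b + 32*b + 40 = b^3 - 12*b^2 + 27*b + 40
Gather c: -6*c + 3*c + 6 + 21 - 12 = 15 - 3*c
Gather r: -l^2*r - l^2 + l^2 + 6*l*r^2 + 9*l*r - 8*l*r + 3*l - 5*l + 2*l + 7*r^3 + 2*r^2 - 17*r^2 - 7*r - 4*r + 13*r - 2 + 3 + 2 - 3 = 7*r^3 + r^2*(6*l - 15) + r*(-l^2 + l + 2)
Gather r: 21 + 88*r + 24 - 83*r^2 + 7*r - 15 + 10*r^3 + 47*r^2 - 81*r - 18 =10*r^3 - 36*r^2 + 14*r + 12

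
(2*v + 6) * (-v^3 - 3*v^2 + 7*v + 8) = -2*v^4 - 12*v^3 - 4*v^2 + 58*v + 48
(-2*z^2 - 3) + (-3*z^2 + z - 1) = -5*z^2 + z - 4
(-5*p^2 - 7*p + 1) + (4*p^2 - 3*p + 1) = -p^2 - 10*p + 2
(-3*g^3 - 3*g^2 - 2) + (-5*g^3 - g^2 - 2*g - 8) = -8*g^3 - 4*g^2 - 2*g - 10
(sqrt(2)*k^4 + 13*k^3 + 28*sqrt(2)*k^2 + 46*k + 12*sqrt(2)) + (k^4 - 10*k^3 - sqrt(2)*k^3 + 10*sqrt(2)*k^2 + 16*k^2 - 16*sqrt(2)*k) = k^4 + sqrt(2)*k^4 - sqrt(2)*k^3 + 3*k^3 + 16*k^2 + 38*sqrt(2)*k^2 - 16*sqrt(2)*k + 46*k + 12*sqrt(2)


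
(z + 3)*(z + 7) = z^2 + 10*z + 21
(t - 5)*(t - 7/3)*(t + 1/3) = t^3 - 7*t^2 + 83*t/9 + 35/9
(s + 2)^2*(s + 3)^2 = s^4 + 10*s^3 + 37*s^2 + 60*s + 36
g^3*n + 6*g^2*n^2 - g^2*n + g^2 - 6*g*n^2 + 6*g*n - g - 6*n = (g - 1)*(g + 6*n)*(g*n + 1)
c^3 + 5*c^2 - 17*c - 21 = (c - 3)*(c + 1)*(c + 7)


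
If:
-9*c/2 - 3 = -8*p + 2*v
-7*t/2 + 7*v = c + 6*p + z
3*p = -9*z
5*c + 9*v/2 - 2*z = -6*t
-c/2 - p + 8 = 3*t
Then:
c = -78902/18073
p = -39027/18073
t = 74354/18073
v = -5688/18073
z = 13009/18073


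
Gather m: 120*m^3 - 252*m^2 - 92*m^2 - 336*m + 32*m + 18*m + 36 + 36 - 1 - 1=120*m^3 - 344*m^2 - 286*m + 70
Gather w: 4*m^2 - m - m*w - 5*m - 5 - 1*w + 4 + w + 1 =4*m^2 - m*w - 6*m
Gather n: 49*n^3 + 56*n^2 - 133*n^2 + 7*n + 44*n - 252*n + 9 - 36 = 49*n^3 - 77*n^2 - 201*n - 27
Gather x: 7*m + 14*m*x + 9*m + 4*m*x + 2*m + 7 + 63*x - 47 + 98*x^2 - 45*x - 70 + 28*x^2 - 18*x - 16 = 18*m*x + 18*m + 126*x^2 - 126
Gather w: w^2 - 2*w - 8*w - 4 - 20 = w^2 - 10*w - 24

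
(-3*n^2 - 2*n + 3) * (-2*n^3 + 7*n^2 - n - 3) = 6*n^5 - 17*n^4 - 17*n^3 + 32*n^2 + 3*n - 9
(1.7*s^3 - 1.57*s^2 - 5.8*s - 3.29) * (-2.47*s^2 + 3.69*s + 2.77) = -4.199*s^5 + 10.1509*s^4 + 13.2417*s^3 - 17.6246*s^2 - 28.2061*s - 9.1133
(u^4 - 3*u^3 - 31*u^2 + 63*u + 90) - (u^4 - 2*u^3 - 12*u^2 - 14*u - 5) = -u^3 - 19*u^2 + 77*u + 95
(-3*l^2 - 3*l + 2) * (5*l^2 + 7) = -15*l^4 - 15*l^3 - 11*l^2 - 21*l + 14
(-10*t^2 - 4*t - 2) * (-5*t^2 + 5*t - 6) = 50*t^4 - 30*t^3 + 50*t^2 + 14*t + 12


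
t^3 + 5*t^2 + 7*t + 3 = (t + 1)^2*(t + 3)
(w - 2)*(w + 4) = w^2 + 2*w - 8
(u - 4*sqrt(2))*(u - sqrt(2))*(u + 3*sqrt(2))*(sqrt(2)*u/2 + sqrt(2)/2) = sqrt(2)*u^4/2 - 2*u^3 + sqrt(2)*u^3/2 - 11*sqrt(2)*u^2 - 2*u^2 - 11*sqrt(2)*u + 24*u + 24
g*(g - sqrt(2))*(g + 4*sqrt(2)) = g^3 + 3*sqrt(2)*g^2 - 8*g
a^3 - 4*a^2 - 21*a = a*(a - 7)*(a + 3)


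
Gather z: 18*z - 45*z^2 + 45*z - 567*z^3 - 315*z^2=-567*z^3 - 360*z^2 + 63*z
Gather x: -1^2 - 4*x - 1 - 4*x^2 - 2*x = -4*x^2 - 6*x - 2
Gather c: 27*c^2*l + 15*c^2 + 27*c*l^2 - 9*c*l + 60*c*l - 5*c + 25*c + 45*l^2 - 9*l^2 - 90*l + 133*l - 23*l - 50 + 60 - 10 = c^2*(27*l + 15) + c*(27*l^2 + 51*l + 20) + 36*l^2 + 20*l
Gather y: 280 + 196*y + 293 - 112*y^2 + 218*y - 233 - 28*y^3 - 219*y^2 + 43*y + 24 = -28*y^3 - 331*y^2 + 457*y + 364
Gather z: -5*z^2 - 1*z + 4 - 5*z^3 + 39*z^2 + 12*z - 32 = -5*z^3 + 34*z^2 + 11*z - 28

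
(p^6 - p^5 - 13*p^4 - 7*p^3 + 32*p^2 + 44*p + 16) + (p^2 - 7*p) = p^6 - p^5 - 13*p^4 - 7*p^3 + 33*p^2 + 37*p + 16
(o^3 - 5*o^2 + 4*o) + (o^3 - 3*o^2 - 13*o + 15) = 2*o^3 - 8*o^2 - 9*o + 15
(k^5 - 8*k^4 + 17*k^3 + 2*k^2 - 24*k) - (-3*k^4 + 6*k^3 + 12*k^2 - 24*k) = k^5 - 5*k^4 + 11*k^3 - 10*k^2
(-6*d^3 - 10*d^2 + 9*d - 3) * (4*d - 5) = -24*d^4 - 10*d^3 + 86*d^2 - 57*d + 15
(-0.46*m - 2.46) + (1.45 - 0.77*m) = -1.23*m - 1.01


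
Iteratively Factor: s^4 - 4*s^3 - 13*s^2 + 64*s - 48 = (s + 4)*(s^3 - 8*s^2 + 19*s - 12) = (s - 4)*(s + 4)*(s^2 - 4*s + 3) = (s - 4)*(s - 1)*(s + 4)*(s - 3)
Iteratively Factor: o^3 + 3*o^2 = (o)*(o^2 + 3*o) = o^2*(o + 3)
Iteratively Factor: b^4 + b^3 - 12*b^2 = (b)*(b^3 + b^2 - 12*b) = b*(b - 3)*(b^2 + 4*b) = b*(b - 3)*(b + 4)*(b)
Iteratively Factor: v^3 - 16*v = (v - 4)*(v^2 + 4*v) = (v - 4)*(v + 4)*(v)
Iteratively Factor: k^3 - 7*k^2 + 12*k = (k - 3)*(k^2 - 4*k) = (k - 4)*(k - 3)*(k)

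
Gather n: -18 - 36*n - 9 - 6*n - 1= -42*n - 28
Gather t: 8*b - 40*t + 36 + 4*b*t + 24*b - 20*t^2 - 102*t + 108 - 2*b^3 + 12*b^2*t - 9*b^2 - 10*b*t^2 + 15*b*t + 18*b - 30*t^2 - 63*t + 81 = -2*b^3 - 9*b^2 + 50*b + t^2*(-10*b - 50) + t*(12*b^2 + 19*b - 205) + 225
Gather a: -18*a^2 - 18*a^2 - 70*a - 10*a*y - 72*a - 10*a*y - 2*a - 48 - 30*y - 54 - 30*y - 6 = -36*a^2 + a*(-20*y - 144) - 60*y - 108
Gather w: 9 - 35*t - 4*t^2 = -4*t^2 - 35*t + 9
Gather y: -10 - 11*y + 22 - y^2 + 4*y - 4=-y^2 - 7*y + 8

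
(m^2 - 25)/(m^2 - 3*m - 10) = (m + 5)/(m + 2)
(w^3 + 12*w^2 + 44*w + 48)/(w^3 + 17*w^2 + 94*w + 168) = (w + 2)/(w + 7)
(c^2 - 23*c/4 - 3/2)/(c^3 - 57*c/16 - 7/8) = 4*(c - 6)/(4*c^2 - c - 14)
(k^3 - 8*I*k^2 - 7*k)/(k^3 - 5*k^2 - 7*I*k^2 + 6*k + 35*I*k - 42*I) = k*(k - I)/(k^2 - 5*k + 6)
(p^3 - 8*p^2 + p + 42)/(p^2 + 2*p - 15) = (p^2 - 5*p - 14)/(p + 5)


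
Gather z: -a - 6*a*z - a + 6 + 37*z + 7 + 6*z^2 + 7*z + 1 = -2*a + 6*z^2 + z*(44 - 6*a) + 14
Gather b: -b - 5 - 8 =-b - 13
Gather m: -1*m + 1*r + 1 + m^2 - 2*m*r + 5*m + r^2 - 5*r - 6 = m^2 + m*(4 - 2*r) + r^2 - 4*r - 5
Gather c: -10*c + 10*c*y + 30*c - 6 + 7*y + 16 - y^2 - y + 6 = c*(10*y + 20) - y^2 + 6*y + 16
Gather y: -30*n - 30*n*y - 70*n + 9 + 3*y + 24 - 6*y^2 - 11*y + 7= -100*n - 6*y^2 + y*(-30*n - 8) + 40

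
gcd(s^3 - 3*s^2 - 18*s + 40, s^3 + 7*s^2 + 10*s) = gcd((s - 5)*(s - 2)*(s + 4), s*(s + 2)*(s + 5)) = 1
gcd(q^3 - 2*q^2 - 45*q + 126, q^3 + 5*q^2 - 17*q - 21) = q^2 + 4*q - 21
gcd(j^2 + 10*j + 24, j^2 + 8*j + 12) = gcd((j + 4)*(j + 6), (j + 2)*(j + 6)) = j + 6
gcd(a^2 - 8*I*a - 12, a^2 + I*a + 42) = a - 6*I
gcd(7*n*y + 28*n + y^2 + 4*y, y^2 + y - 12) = y + 4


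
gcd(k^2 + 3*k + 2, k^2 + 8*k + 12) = k + 2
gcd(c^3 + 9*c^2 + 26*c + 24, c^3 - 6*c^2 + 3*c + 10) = 1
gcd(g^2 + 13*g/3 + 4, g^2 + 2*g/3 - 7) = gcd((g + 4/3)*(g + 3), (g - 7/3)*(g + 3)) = g + 3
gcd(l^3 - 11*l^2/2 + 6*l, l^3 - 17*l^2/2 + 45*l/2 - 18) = l^2 - 11*l/2 + 6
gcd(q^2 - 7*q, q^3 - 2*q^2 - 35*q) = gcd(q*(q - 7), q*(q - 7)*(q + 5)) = q^2 - 7*q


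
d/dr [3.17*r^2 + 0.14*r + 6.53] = 6.34*r + 0.14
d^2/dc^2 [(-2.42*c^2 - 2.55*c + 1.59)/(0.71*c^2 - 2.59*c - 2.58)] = (-11.471186*c^3 - 21.788622*c^2 - 45.569646*c + 29.019126)/(0.357911*c^6 - 3.916857*c^5 + 10.386519*c^4 + 11.092193*c^3 - 37.742562*c^2 - 51.720228*c - 17.173512)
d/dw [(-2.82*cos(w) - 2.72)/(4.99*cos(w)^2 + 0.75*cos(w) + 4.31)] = (-14.0718*cos(w)^2 - 27.1456*cos(w) + 10.1142)*sin(w)/(24.9001*cos(w)^4 + 7.485*cos(w)^3 + 43.5763*cos(w)^2 + 6.465*cos(w) + 18.5761)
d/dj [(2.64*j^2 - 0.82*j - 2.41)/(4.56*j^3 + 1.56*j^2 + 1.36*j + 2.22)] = (-12.0384*j^4 + 7.4784*j^3 + 37.8384*j^2 + 19.2408*j + 1.4572)/(20.7936*j^6 + 14.2272*j^5 + 14.8368*j^4 + 24.4896*j^3 + 8.776*j^2 + 6.0384*j + 4.9284)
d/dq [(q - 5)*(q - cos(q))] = q + (q - 5)*(sin(q) + 1) - cos(q)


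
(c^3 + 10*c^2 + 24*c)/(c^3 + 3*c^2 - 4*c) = (c + 6)/(c - 1)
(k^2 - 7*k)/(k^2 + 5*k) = (k - 7)/(k + 5)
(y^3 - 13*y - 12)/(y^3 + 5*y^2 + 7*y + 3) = (y - 4)/(y + 1)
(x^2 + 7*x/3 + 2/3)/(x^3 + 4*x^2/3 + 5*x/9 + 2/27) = 9*(x + 2)/(9*x^2 + 9*x + 2)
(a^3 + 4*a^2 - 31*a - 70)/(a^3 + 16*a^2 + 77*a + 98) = (a - 5)/(a + 7)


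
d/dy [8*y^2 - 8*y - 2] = 16*y - 8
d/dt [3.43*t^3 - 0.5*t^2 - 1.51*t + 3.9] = 10.29*t^2 - 1.0*t - 1.51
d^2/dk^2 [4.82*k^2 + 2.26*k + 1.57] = 9.64000000000000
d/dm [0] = 0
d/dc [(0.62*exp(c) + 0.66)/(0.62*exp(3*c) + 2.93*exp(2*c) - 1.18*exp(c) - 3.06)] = (-(0.62*exp(c) + 0.66)*(1.86*exp(2*c) + 5.86*exp(c) - 1.18) + 0.3844*exp(3*c) + 1.8166*exp(2*c) - 0.7316*exp(c) - 1.8972)*exp(c)/(0.62*exp(3*c) + 2.93*exp(2*c) - 1.18*exp(c) - 3.06)^2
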